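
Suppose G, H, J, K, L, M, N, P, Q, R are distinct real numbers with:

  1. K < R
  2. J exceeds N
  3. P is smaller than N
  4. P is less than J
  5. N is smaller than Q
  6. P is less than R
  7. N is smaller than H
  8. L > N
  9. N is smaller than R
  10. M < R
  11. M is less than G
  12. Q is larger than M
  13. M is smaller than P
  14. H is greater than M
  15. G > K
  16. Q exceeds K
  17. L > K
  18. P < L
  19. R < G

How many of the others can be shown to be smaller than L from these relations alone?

The elements the relations force below L are K, M, P, N — no chain reaches any other.
That is 4.

4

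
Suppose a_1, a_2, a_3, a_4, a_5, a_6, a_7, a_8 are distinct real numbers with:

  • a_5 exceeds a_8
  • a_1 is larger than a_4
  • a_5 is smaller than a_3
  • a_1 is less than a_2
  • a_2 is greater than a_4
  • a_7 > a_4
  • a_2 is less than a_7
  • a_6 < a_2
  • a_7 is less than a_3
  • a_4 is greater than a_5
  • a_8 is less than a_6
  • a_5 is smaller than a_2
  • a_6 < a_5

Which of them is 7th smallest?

The consecutive relations fix a unique order: a_8 < a_6 < a_5 < a_4 < a_1 < a_2 < a_7 < a_3.
Counting 7 from the smallest end gives a_7.

a_7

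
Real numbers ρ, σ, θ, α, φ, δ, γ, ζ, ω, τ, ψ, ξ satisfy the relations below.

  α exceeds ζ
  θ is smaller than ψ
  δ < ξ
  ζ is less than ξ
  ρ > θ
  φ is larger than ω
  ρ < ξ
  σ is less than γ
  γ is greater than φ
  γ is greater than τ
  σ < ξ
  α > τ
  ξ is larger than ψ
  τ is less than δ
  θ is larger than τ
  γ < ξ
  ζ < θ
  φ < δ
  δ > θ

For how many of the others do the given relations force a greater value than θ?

From θ the given relations immediately reach ρ, ψ, δ.
From those, ξ — 4 in total.
No other element is forced above θ by the given relations, so the count is 4.

4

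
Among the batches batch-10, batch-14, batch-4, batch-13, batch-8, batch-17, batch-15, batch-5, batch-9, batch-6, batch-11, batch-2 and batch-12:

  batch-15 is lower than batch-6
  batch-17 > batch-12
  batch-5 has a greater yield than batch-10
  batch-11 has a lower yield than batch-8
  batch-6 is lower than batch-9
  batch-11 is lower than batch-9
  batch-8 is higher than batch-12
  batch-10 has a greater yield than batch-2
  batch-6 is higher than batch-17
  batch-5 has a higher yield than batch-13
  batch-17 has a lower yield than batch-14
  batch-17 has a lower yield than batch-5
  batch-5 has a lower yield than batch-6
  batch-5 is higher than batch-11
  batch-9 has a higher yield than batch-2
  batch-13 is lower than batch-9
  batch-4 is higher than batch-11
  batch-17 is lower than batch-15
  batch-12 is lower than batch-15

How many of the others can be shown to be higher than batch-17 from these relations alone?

5

From batch-17 the given relations immediately reach batch-14, batch-5, batch-15, batch-6.
From those, batch-9 — 5 in total.
Nothing else is reachable above batch-17; 5 in all.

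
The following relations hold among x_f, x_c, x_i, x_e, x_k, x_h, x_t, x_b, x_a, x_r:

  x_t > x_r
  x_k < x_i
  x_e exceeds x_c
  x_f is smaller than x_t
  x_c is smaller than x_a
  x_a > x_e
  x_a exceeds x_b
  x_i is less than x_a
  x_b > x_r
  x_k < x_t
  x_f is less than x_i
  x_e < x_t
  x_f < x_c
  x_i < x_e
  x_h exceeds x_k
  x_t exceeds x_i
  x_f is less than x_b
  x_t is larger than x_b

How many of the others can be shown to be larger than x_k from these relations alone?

Directly above x_k: x_i, x_t, x_h.
One step further: x_e, x_a (5 so far).
No other element is forced above x_k by the given relations, so the count is 5.

5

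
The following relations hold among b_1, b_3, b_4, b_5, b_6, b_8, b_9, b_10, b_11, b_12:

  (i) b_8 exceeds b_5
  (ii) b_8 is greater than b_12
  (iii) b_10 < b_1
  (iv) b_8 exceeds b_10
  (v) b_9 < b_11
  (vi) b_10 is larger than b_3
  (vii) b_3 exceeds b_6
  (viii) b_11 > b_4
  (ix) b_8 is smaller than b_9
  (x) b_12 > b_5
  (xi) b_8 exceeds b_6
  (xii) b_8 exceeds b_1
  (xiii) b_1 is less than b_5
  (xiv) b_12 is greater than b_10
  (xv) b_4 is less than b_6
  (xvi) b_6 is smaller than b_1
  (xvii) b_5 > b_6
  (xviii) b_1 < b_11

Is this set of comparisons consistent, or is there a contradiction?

Every relation is compatible with b_4 < b_6 < b_3 < b_10 < b_1 < b_5 < b_12 < b_8 < b_9 < b_11; the set is consistent.

consistent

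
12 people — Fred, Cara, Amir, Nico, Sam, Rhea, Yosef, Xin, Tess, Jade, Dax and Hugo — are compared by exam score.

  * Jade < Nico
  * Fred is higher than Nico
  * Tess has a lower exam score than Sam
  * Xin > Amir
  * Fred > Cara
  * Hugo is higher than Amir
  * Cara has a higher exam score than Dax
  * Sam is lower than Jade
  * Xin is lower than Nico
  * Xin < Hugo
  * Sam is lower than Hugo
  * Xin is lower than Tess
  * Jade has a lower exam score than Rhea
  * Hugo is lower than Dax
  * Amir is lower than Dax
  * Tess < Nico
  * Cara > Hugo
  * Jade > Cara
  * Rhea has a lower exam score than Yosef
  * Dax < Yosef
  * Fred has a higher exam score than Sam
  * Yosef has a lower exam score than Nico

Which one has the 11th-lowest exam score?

Nico

Chaining the given pairs: Amir < Xin < Tess < Sam < Hugo < Dax < Cara < Jade < Rhea < Yosef < Nico < Fred.
Counting 11 from the smallest end gives Nico.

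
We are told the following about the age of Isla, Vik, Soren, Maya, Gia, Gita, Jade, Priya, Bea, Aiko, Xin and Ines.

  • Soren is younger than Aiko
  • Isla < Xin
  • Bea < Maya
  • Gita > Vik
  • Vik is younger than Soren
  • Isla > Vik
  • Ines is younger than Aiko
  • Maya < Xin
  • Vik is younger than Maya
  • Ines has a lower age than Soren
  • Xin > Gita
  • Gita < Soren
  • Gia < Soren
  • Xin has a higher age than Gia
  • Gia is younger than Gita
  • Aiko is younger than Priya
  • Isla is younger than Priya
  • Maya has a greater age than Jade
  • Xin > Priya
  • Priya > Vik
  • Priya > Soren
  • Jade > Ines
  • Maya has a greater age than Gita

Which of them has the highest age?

Chaining downward from Xin: directly below it, Gia, Isla, Gita, Maya, Priya; then Vik, Jade, Bea, Soren, Aiko; then Ines.
That covers every other element, and nothing is given above Xin, so Xin is the highest age.

Xin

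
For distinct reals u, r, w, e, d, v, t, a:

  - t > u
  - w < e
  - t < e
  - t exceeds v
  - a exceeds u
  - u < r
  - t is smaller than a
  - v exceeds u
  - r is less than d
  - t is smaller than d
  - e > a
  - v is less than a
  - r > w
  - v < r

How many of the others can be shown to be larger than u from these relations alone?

Directly above u: v, t, r, a.
One step further: e, d (6 so far).
Nothing else is reachable above u; 6 in all.

6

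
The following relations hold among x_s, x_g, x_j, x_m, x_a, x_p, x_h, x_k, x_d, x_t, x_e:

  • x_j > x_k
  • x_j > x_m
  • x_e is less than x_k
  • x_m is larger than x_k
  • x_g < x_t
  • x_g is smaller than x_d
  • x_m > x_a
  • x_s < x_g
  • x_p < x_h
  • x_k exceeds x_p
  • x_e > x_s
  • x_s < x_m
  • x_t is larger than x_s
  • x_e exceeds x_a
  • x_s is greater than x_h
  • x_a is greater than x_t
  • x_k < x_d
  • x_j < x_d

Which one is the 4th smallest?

Chaining the given pairs: x_p < x_h < x_s < x_g < x_t < x_a < x_e < x_k < x_m < x_j < x_d.
Counting 4 from the smallest end gives x_g.

x_g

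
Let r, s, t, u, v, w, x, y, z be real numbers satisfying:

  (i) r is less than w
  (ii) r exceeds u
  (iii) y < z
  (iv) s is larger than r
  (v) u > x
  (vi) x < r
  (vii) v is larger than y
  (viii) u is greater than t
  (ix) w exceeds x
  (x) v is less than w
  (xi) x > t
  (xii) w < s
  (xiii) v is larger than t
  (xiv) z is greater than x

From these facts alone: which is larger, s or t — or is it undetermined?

s

Chaining the given relations: t < x < u < r < w < s.
So s is larger.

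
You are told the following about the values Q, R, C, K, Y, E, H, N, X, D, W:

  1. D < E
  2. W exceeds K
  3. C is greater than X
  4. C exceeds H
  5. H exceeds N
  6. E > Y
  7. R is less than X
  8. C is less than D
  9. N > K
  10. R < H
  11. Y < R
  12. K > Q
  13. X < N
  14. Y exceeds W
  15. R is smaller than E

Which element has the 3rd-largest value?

C

Piecing the relations together gives one ordering: Q < K < W < Y < R < X < N < H < C < D < E.
Counting 3 from the largest end gives C.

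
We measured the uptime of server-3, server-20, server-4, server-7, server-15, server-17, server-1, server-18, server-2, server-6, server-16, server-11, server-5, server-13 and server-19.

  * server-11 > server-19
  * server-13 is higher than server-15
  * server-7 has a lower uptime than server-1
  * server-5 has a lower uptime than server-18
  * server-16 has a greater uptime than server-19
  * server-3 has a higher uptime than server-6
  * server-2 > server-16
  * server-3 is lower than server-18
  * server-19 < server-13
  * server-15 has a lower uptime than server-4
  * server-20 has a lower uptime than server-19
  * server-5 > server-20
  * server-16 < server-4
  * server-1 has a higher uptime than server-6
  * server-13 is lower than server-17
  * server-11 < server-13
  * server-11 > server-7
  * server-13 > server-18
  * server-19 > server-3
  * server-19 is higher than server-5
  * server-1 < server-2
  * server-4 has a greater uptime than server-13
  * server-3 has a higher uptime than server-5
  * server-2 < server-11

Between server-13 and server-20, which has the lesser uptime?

Following the relations from server-20: server-20 < server-5 < server-3 < server-19 < server-16 < server-2 < server-11 < server-13.
So server-20 < server-13; server-20 is the lower of the two.

server-20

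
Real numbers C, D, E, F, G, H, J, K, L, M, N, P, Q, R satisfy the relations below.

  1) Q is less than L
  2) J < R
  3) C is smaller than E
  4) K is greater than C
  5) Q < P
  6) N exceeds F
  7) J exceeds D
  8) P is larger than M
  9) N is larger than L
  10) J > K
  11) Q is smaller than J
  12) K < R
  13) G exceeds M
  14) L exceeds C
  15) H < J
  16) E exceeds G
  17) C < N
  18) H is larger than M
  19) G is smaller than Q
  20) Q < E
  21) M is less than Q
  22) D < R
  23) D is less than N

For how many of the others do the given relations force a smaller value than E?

From E the given relations immediately reach C, G, Q.
From those, M — 4 in total.
No other element is forced below E by the given relations, so the count is 4.

4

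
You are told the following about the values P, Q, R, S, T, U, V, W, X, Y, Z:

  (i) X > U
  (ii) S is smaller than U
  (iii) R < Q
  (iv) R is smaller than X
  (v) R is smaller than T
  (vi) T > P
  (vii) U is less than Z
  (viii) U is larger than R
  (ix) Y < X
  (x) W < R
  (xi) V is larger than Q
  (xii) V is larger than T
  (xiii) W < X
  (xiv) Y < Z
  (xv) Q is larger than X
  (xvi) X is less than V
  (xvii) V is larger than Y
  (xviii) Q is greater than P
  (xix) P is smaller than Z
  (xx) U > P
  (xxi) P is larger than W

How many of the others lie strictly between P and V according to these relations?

Chaining upward from P reaches: U, Z, X, Q, T.
Chaining downward from V reaches: W, S, R, U, Y, X, Q, T.
Strictly between P and V are those in both lists: U, X, Q, T — 4 elements.

4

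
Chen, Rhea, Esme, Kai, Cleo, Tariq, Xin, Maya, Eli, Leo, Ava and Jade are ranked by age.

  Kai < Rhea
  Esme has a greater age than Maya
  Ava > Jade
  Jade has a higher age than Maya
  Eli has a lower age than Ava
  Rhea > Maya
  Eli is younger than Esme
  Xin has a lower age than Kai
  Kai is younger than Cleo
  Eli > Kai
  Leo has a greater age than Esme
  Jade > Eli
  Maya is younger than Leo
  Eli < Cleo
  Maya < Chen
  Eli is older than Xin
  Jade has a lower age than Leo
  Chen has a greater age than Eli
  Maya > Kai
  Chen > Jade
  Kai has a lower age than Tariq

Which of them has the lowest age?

Chaining upward from Xin: directly above it, Kai, Eli; then Maya, Jade, Cleo, Chen, Ava, Esme, Tariq, Rhea; then Leo.
That covers every other element, and nothing is given below Xin, so Xin is the lowest age.

Xin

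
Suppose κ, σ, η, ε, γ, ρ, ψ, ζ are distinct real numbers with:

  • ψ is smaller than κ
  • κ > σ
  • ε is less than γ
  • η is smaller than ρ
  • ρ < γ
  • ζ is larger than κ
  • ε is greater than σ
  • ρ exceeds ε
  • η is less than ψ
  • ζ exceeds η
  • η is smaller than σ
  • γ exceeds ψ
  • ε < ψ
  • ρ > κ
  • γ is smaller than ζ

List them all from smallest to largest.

η < σ < ε < ψ < κ < ρ < γ < ζ

Nothing is placed below η, so it is least; from there η < σ; σ < ε; ε < ψ; ψ < κ; κ < ρ; ρ < γ; γ < ζ, each given directly.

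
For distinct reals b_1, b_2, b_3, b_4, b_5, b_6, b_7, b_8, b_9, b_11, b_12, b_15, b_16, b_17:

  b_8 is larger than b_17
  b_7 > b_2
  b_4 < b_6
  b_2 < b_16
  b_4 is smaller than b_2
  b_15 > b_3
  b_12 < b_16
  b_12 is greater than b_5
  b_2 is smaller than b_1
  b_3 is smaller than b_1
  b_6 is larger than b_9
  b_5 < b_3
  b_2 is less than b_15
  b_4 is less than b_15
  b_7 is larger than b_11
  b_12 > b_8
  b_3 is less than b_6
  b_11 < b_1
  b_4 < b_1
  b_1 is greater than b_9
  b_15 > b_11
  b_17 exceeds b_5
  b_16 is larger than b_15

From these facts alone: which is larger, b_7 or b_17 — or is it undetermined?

Following every chain through b_17: above b_17 we get b_8, b_12, b_16; below b_17 we get b_5.
b_7 is not reached, and no chain runs the other way from b_7 to b_17.
So the given relations leave the order of b_17 and b_7 undetermined.

undetermined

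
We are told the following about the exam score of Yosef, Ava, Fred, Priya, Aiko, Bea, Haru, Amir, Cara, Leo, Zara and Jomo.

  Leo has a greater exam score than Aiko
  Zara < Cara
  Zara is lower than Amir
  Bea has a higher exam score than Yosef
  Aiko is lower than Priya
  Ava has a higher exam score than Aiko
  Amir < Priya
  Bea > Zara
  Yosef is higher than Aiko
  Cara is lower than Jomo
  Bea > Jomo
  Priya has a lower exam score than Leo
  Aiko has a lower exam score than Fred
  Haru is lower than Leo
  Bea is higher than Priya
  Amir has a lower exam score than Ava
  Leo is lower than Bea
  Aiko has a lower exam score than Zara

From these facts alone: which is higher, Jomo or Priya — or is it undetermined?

undetermined

Following every chain through Priya: above Priya we get Leo, Bea; below Priya we get Aiko, Zara, Amir.
Jomo is not reached, and no chain runs the other way from Jomo to Priya.
So the given relations leave the order of Priya and Jomo undetermined.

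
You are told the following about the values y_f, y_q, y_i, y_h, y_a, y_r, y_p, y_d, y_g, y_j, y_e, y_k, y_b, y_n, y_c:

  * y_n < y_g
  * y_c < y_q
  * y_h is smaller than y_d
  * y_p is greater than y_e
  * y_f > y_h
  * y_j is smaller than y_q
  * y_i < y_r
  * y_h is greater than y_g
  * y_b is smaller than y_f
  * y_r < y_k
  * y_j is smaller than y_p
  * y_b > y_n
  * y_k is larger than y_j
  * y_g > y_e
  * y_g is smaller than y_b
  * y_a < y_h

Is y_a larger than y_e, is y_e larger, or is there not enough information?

Following every chain through y_e: above y_e we get y_g, y_p, y_b, y_h, y_d, y_f.
y_a is not reached, and no chain runs the other way from y_a to y_e.
So the given relations leave the order of y_e and y_a undetermined.

undetermined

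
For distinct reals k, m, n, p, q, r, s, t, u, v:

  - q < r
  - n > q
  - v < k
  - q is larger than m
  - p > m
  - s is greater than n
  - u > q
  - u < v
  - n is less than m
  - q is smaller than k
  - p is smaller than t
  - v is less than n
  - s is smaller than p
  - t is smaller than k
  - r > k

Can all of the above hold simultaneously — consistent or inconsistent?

inconsistent

Chaining the given relations yields m < q < u < v < n, so m < n. But one relation states n < m. These cannot both hold.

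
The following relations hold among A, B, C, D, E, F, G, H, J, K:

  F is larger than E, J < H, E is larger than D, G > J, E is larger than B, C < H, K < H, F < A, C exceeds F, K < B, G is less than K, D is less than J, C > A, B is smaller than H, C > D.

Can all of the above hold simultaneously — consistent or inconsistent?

The single ordering D < J < G < K < B < E < F < A < C < H satisfies every listed relation, so no contradiction arises.

consistent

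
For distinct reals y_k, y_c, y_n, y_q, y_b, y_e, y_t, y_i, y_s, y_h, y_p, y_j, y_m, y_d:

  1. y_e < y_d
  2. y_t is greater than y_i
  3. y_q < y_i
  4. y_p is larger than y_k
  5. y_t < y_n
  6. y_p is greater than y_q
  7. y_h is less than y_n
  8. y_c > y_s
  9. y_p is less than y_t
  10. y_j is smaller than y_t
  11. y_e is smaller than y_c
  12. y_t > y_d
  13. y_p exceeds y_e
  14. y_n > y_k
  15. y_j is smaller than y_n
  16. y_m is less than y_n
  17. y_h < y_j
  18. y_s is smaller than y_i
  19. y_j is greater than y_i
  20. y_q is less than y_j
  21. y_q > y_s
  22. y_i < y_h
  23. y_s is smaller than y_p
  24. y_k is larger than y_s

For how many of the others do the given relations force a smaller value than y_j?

Directly below y_j: y_q, y_i, y_h.
One step further: y_s (4 so far).
Nothing else is reachable below y_j; 4 in all.

4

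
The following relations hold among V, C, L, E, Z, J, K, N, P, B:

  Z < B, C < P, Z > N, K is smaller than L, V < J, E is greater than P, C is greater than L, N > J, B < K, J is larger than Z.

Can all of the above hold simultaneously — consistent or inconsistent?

inconsistent

We have Z < J stated directly, yet also J < N < Z by chaining the others — so J < Z. Contradiction.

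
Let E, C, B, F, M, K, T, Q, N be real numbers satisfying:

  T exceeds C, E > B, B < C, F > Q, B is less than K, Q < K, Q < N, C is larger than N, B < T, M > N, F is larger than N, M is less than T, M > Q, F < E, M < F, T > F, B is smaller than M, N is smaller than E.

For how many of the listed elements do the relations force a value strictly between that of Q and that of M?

1

The relations place Q below M. An element lies strictly between them when it is forced above Q and also forced below M.
Above Q: {N, K, C, F, T, E}. Below M: {N, B}.
Intersection: {N} — 1.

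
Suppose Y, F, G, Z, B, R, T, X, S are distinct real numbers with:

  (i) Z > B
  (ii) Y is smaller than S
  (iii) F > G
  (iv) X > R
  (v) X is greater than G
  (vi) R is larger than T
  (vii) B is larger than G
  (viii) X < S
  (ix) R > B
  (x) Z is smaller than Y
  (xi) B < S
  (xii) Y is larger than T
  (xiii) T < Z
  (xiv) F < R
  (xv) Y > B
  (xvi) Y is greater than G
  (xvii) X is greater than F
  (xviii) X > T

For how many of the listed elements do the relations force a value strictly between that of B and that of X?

Chaining upward from B reaches: Z, Y, R, S.
Chaining downward from X reaches: T, G, F, R.
Strictly between B and X are those in both lists: R — 1 element.

1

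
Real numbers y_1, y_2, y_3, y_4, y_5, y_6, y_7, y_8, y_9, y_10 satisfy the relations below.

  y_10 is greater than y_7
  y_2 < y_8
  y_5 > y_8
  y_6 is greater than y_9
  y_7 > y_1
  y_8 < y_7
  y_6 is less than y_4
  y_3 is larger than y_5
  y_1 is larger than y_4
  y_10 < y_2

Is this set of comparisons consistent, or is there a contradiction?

inconsistent

We have y_8 < y_7 stated directly, yet also y_7 < y_10 < y_2 < y_8 by chaining the others — so y_7 < y_8. Contradiction.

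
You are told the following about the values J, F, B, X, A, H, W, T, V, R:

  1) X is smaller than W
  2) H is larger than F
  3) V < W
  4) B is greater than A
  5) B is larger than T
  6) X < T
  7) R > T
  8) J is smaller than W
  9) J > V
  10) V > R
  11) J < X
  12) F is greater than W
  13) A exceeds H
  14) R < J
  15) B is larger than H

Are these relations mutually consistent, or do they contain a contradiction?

We have J < X stated directly, yet also X < T < R < V < J by chaining the others — so X < J. Contradiction.

inconsistent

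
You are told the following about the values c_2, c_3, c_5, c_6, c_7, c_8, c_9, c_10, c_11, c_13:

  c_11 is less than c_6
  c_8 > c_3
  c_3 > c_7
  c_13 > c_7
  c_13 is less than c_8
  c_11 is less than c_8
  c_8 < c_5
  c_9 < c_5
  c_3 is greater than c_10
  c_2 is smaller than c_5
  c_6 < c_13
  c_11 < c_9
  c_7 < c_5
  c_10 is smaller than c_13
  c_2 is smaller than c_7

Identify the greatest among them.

c_2 is not greatest since c_2 < c_7; c_11 is not greatest since c_11 < c_6; c_6 is not greatest since c_6 < c_13; c_7 is not greatest since c_7 < c_5; c_10 is not greatest since c_10 < c_3; c_13 is not greatest since c_13 < c_8; c_3 is not greatest since c_3 < c_8; c_9 is not greatest since c_9 < c_5; c_8 is not greatest since c_8 < c_5.
Only c_5 has nothing above it, so c_5 is the greatest.

c_5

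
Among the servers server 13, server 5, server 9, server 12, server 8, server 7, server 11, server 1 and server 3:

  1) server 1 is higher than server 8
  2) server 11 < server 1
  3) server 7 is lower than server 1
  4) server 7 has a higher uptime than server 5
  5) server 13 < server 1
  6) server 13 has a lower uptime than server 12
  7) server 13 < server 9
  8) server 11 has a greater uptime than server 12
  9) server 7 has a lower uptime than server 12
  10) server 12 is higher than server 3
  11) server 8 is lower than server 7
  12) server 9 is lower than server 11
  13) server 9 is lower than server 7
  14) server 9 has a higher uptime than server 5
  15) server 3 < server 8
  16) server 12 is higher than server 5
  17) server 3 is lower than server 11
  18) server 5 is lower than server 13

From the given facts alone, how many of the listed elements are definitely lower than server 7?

5

Directly below server 7: server 5, server 8, server 9.
One step further: server 3, server 13 (5 so far).
Nothing else is reachable below server 7; 5 in all.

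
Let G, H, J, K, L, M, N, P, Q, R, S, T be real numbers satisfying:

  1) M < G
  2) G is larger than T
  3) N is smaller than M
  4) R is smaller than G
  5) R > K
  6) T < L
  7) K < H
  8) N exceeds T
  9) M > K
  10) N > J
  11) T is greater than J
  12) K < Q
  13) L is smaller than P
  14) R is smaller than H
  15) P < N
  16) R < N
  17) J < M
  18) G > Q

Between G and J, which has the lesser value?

J < T and T < L give J < L.
Then L < P extends the chain to P.
With P < N: J < T < L < P < N.
Then N < M extends the chain to M.
Then M < G extends the chain to G.
So J < G; J is the smaller of the two.

J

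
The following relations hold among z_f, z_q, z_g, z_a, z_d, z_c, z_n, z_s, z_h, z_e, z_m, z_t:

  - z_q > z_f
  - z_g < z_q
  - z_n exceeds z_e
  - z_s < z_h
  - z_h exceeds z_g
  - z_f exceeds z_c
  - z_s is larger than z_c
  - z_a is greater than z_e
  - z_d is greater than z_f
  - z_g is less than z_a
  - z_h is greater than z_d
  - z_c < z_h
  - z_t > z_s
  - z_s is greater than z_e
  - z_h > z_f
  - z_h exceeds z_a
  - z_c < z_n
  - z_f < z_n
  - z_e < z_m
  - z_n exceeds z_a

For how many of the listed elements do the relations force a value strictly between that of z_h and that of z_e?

Chaining upward from z_e reaches: z_s, z_a, z_n, z_m, z_t.
Chaining downward from z_h reaches: z_c, z_g, z_s, z_f, z_a, z_d.
Strictly between z_e and z_h are those in both lists: z_s, z_a — 2 elements.

2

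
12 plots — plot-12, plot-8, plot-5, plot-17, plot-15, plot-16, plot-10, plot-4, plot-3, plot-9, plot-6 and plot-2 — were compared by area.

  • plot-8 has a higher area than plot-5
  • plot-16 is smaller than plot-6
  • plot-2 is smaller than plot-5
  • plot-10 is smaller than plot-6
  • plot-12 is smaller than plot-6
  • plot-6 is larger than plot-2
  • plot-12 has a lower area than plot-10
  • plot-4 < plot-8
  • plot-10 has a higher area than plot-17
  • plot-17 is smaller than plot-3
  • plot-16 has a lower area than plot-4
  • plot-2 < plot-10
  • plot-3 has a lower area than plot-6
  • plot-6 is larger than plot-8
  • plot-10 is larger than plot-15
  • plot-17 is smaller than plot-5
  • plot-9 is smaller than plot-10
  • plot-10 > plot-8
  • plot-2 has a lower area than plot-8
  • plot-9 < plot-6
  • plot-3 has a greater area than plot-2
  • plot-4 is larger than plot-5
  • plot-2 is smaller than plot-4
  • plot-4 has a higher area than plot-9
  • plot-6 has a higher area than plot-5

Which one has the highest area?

plot-6

Chaining downward from plot-6: directly below it, plot-16, plot-2, plot-5, plot-9, plot-12, plot-8, plot-10, plot-3; then plot-15, plot-17, plot-4.
That covers every other element, and nothing is given above plot-6, so plot-6 is the highest area.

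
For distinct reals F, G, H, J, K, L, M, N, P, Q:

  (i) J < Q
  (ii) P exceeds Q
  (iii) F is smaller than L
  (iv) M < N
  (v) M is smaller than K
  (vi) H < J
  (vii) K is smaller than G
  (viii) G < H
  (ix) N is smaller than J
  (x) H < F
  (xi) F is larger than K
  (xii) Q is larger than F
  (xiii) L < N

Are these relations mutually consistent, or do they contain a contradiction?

consistent

The single ordering M < K < G < H < F < L < N < J < Q < P satisfies every listed relation, so no contradiction arises.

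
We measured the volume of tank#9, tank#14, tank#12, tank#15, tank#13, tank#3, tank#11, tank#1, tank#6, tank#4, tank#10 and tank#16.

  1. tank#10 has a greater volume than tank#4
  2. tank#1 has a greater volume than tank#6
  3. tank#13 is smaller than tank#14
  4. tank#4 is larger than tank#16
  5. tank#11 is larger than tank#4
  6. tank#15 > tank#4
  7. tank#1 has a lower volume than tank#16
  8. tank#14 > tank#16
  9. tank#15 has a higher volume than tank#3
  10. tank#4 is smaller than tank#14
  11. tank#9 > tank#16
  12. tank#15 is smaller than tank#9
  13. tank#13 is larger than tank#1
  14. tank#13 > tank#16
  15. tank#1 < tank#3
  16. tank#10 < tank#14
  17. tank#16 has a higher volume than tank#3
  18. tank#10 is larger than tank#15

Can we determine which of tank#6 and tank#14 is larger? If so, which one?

tank#14

tank#6 < tank#1 and tank#1 < tank#3 give tank#6 < tank#3.
With tank#3 < tank#16: tank#6 < tank#1 < tank#3 < tank#16.
Then tank#16 < tank#4 extends the chain to tank#4.
With tank#4 < tank#15: tank#6 < tank#1 < tank#3 < tank#16 < tank#4 < tank#15.
Then tank#15 < tank#10 extends the chain to tank#10.
Then tank#10 < tank#14 extends the chain to tank#14.
So tank#14 is larger.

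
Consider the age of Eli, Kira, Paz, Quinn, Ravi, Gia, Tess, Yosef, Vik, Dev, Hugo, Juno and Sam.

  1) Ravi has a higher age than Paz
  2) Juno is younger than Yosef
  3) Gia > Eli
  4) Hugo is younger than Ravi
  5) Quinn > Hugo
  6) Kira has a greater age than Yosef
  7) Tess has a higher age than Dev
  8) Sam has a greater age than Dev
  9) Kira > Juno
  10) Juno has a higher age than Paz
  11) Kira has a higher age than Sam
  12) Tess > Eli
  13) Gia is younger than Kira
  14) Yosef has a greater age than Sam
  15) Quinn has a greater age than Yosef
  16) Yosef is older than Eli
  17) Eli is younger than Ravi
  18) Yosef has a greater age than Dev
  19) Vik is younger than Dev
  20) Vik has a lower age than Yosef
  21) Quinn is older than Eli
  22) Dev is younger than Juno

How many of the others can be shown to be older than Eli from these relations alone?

From Eli the given relations immediately reach Gia, Yosef, Ravi, Tess, Quinn.
From those, Kira — 6 in total.
No other element is forced above Eli by the given relations, so the count is 6.

6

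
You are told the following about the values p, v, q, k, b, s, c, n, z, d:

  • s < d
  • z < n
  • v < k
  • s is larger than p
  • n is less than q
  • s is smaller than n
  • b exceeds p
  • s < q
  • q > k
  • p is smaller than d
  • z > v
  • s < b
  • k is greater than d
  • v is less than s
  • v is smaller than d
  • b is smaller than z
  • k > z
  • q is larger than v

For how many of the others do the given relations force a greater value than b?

From b the given relations immediately reach z.
From those, k, n — 3 in total.
From those, q — 4 in total.
Nothing else is reachable above b; 4 in all.

4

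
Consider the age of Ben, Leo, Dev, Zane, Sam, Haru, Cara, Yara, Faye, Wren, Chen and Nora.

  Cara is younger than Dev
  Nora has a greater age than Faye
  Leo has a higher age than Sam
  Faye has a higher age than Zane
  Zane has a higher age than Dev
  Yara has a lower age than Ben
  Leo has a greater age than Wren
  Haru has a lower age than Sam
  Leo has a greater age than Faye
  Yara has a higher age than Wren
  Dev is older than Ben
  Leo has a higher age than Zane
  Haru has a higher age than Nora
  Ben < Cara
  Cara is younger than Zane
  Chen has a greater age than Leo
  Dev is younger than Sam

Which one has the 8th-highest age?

Chaining the given pairs: Wren < Yara < Ben < Cara < Dev < Zane < Faye < Nora < Haru < Sam < Leo < Chen.
Counting 8 from the largest end gives Dev.

Dev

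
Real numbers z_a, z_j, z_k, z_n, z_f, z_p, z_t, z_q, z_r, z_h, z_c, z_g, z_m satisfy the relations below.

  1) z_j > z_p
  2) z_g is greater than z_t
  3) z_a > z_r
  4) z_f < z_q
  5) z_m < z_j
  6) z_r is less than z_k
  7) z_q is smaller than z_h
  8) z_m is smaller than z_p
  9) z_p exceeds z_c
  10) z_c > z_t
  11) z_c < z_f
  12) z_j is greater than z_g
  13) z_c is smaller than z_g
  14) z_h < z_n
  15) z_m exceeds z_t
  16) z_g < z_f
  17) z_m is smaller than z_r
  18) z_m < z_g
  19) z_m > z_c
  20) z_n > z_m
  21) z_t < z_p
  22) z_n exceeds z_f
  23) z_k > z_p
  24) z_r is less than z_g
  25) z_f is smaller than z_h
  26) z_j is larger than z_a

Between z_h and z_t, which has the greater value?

z_h

The relevant relations are z_t < z_c; z_c < z_m; z_m < z_r; z_r < z_g; z_g < z_f; z_f < z_q; z_q < z_h.
Together: z_t < z_c < z_m < z_r < z_g < z_f < z_q < z_h.
So z_t < z_h; z_h is the larger of the two.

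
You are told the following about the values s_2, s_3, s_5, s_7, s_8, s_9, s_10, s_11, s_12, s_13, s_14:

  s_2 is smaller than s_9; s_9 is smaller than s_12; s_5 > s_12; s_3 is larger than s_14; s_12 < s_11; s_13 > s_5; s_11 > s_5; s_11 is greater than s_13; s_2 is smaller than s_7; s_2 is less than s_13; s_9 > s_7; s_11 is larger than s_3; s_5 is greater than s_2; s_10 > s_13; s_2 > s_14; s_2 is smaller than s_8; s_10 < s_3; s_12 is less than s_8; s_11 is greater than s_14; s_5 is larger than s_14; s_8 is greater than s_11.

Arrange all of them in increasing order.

s_14 < s_2 < s_7 < s_9 < s_12 < s_5 < s_13 < s_10 < s_3 < s_11 < s_8

Each adjacent pair is fixed by a given relation: s_14 < s_2; s_2 < s_7; s_7 < s_9; s_9 < s_12; s_12 < s_5; s_5 < s_13; s_13 < s_10; s_10 < s_3; s_3 < s_11; s_11 < s_8. Chaining them end to end gives the full order.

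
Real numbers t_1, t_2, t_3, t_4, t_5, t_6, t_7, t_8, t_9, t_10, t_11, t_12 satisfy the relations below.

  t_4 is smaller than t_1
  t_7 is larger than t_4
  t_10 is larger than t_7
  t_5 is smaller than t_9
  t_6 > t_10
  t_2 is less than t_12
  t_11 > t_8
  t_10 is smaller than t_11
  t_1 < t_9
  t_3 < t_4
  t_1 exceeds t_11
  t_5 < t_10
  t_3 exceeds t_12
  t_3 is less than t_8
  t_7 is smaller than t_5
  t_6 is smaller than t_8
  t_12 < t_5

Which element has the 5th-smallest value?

The consecutive relations fix a unique order: t_2 < t_12 < t_3 < t_4 < t_7 < t_5 < t_10 < t_6 < t_8 < t_11 < t_1 < t_9.
The 5th smallest is t_7.

t_7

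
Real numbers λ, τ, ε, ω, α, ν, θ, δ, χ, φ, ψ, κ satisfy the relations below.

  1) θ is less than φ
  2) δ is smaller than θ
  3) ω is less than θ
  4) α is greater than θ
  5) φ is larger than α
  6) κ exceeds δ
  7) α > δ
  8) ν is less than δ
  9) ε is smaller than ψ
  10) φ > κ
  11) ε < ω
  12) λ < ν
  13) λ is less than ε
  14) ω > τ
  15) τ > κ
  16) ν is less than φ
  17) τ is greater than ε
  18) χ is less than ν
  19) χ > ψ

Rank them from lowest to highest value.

Each adjacent pair is fixed by a given relation: λ < ε; ε < ψ; ψ < χ; χ < ν; ν < δ; δ < κ; κ < τ; τ < ω; ω < θ; θ < α; α < φ. Chaining them end to end gives the full order.

λ < ε < ψ < χ < ν < δ < κ < τ < ω < θ < α < φ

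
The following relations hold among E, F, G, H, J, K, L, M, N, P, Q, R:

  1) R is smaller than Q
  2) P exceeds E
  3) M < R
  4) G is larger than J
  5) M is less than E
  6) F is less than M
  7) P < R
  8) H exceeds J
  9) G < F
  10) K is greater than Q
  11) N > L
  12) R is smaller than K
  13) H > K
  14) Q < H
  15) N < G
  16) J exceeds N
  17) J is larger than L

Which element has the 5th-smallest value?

Chaining the given pairs: L < N < J < G < F < M < E < P < R < Q < K < H.
The 5th smallest is F.

F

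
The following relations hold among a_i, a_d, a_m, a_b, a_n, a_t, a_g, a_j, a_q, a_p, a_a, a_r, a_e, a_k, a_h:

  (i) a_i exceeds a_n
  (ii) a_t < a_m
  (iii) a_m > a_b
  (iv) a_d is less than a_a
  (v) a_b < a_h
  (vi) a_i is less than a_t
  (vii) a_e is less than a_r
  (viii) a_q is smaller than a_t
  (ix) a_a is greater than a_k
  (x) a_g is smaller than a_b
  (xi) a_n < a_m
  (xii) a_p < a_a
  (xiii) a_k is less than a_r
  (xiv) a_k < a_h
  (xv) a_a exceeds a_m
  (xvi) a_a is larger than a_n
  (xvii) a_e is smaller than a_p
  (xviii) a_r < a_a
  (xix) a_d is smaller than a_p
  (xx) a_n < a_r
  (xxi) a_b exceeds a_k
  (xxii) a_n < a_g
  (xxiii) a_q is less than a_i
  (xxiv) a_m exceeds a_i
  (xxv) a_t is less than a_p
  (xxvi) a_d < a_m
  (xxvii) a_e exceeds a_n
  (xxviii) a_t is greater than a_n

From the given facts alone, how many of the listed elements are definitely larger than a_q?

5

Directly above a_q: a_i, a_t.
One step further: a_m, a_p (4 so far).
One step further: a_a (5 so far).
Nothing else is reachable above a_q; 5 in all.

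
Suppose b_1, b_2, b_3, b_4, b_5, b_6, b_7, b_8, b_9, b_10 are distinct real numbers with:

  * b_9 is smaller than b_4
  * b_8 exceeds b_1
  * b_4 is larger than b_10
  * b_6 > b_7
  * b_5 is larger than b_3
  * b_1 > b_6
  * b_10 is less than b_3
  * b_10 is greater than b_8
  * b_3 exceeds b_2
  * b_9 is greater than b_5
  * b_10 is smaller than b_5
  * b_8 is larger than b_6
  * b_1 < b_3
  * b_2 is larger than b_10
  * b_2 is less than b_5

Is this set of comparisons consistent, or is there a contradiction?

The single ordering b_7 < b_6 < b_1 < b_8 < b_10 < b_2 < b_3 < b_5 < b_9 < b_4 satisfies every listed relation, so no contradiction arises.

consistent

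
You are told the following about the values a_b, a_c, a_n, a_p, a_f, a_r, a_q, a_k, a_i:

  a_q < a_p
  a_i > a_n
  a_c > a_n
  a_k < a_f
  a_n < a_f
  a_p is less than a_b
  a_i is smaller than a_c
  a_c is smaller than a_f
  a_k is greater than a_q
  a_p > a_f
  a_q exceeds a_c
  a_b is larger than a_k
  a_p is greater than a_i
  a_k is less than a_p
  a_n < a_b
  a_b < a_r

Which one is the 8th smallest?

Chaining the given pairs: a_n < a_i < a_c < a_q < a_k < a_f < a_p < a_b < a_r.
The 8th smallest is a_b.

a_b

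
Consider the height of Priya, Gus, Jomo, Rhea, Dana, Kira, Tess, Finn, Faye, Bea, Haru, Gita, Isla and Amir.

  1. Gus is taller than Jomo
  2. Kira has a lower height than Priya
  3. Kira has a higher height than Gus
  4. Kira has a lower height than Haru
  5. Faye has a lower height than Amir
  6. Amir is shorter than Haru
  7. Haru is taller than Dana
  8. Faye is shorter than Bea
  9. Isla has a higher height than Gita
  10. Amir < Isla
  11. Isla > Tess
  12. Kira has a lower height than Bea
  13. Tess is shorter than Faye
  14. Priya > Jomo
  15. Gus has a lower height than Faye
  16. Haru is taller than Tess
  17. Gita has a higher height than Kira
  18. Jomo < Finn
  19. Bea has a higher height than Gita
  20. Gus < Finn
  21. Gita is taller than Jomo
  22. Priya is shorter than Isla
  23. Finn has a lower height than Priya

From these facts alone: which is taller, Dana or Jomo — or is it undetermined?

Following every chain through Jomo: above Jomo we get Gus, Kira, Gita, Faye, Amir, Finn, Priya, Haru, Bea, Isla.
Dana is not reached, and no chain runs the other way from Dana to Jomo.
So the given relations leave the order of Jomo and Dana undetermined.

undetermined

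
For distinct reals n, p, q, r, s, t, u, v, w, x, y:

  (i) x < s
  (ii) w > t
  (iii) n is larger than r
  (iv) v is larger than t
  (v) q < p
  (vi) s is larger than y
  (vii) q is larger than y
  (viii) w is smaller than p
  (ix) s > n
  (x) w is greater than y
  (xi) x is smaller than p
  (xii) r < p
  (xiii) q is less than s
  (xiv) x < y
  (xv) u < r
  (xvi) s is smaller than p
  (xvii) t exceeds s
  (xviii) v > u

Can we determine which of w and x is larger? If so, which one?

w

x < y and y < q give x < q.
With q < s: x < y < q < s.
Then s < t extends the chain to t.
Then t < w extends the chain to w.
So w is larger.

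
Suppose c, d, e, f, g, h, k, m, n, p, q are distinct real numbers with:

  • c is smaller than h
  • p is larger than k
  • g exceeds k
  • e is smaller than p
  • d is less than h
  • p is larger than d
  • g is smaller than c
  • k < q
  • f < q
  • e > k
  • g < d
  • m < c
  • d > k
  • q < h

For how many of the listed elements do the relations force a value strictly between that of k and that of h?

4

Chaining upward from k reaches: g, c, q, d, e, p.
Chaining downward from h reaches: g, f, m, c, q, d.
Strictly between k and h are those in both lists: g, c, q, d — 4 elements.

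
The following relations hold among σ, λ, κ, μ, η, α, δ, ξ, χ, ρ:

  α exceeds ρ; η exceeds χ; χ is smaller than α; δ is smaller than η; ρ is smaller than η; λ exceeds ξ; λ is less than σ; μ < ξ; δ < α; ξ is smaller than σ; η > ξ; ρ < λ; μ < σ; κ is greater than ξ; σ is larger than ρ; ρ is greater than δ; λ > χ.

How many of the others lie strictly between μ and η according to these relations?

Chaining upward from μ reaches: ξ, λ, κ, σ.
Chaining downward from η reaches: χ, δ, ξ, ρ.
Strictly between μ and η are those in both lists: ξ — 1 element.

1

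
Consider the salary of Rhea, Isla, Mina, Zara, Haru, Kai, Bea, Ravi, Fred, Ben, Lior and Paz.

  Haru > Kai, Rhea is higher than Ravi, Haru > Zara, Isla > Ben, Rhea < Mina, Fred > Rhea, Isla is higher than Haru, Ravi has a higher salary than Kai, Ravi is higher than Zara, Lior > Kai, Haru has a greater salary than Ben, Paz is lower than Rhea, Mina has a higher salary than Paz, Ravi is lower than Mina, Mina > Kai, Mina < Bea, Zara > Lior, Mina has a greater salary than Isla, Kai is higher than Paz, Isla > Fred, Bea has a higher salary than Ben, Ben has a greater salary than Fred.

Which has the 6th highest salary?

Fred

Piecing the relations together gives one ordering: Paz < Kai < Lior < Zara < Ravi < Rhea < Fred < Ben < Haru < Isla < Mina < Bea.
The 6th largest is Fred.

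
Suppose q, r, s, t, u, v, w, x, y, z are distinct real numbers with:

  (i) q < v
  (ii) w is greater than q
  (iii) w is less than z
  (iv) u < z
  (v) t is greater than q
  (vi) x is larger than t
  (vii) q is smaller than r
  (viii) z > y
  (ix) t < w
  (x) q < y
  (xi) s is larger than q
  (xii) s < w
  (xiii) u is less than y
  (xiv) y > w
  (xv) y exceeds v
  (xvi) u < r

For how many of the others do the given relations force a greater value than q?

From q the given relations immediately reach r, s, t, w, v, y.
From those, x, z — 8 in total.
No other element is forced above q by the given relations, so the count is 8.

8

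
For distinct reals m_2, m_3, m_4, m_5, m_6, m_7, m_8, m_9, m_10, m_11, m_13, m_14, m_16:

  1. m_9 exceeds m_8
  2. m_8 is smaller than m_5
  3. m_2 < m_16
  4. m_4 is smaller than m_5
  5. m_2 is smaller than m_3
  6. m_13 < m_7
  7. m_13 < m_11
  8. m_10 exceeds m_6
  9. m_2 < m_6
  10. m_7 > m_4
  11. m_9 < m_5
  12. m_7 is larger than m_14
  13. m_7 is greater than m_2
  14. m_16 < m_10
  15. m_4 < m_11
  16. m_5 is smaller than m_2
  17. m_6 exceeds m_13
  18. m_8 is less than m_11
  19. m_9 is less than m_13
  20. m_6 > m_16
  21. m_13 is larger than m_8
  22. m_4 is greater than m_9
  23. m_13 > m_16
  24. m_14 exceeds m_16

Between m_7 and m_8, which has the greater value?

Following the relations from m_8: m_8 < m_9 < m_4 < m_5 < m_2 < m_16 < m_14 < m_7.
So m_8 < m_7; m_7 is the larger of the two.

m_7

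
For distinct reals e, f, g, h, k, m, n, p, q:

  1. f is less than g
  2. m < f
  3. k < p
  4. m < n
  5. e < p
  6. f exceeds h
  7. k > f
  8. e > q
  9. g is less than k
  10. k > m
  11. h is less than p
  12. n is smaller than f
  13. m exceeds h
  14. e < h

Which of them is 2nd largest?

Piecing the relations together gives one ordering: q < e < h < m < n < f < g < k < p.
Counting 2 from the largest end gives k.

k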